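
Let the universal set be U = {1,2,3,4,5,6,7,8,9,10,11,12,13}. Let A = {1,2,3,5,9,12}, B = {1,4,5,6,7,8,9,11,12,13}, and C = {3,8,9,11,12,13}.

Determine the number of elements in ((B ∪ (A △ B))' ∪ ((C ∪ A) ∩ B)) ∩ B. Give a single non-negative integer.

A △ B = {2,3,4,6,7,8,11,13}
B ∪ (A △ B) = {1,2,3,4,5,6,7,8,9,11,12,13}
(B ∪ (A △ B))' = {10}
C ∪ A = {1,2,3,5,8,9,11,12,13}
(C ∪ A) ∩ B = {1,5,8,9,11,12,13}
(B ∪ (A △ B))' ∪ ((C ∪ A) ∩ B) = {1,5,8,9,10,11,12,13}
((B ∪ (A △ B))' ∪ ((C ∪ A) ∩ B)) ∩ B = {1,5,8,9,11,12,13}
|((B ∪ (A △ B))' ∪ ((C ∪ A) ∩ B)) ∩ B| = 7

7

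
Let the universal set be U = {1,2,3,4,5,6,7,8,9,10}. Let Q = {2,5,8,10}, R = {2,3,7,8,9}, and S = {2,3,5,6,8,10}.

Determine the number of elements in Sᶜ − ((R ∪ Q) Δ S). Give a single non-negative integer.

2

Sᶜ = {1,4,7,9}
R ∪ Q = {2,3,5,7,8,9,10}
(R ∪ Q) Δ S = {6,7,9}
Sᶜ − ((R ∪ Q) Δ S) = {1,4}
|Sᶜ − ((R ∪ Q) Δ S)| = 2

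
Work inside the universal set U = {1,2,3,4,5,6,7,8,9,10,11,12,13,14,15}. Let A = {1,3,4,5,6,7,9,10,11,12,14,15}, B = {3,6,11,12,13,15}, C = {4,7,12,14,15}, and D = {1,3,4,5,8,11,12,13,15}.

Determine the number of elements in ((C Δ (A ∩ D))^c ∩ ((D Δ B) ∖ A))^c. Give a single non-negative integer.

A ∩ D = {1,3,4,5,11,12,15}
C Δ (A ∩ D) = {1,3,5,7,11,14}
(C Δ (A ∩ D))^c = {2,4,6,8,9,10,12,13,15}
D Δ B = {1,4,5,6,8}
(D Δ B) ∖ A = {8}
(C Δ (A ∩ D))^c ∩ ((D Δ B) ∖ A) = {8}
((C Δ (A ∩ D))^c ∩ ((D Δ B) ∖ A))^c = {1,2,3,4,5,6,7,9,10,11,12,13,14,15}
|((C Δ (A ∩ D))^c ∩ ((D Δ B) ∖ A))^c| = 14

14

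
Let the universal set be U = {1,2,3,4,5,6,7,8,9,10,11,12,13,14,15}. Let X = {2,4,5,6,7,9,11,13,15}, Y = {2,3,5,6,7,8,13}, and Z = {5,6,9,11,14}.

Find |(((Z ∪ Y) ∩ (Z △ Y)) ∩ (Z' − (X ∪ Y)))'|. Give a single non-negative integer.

Z ∪ Y = {2,3,5,6,7,8,9,11,13,14}
Z △ Y = {2,3,7,8,9,11,13,14}
(Z ∪ Y) ∩ (Z △ Y) = {2,3,7,8,9,11,13,14}
Z' = {1,2,3,4,7,8,10,12,13,15}
X ∪ Y = {2,3,4,5,6,7,8,9,11,13,15}
Z' − (X ∪ Y) = {1,10,12}
((Z ∪ Y) ∩ (Z △ Y)) ∩ (Z' − (X ∪ Y)) = {}
(((Z ∪ Y) ∩ (Z △ Y)) ∩ (Z' − (X ∪ Y)))' = {1,2,3,4,5,6,7,8,9,10,11,12,13,14,15}
|(((Z ∪ Y) ∩ (Z △ Y)) ∩ (Z' − (X ∪ Y)))'| = 15

15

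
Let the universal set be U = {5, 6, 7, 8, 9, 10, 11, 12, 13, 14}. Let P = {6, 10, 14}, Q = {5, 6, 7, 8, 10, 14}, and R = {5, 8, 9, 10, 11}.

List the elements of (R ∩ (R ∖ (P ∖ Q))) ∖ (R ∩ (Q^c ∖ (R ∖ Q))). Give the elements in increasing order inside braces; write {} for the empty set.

P ∖ Q = {}
R ∖ (P ∖ Q) = {5, 8, 9, 10, 11}
R ∩ (R ∖ (P ∖ Q)) = {5, 8, 9, 10, 11}
Q^c = {9, 11, 12, 13}
R ∖ Q = {9, 11}
Q^c ∖ (R ∖ Q) = {12, 13}
R ∩ (Q^c ∖ (R ∖ Q)) = {}
(R ∩ (R ∖ (P ∖ Q))) ∖ (R ∩ (Q^c ∖ (R ∖ Q))) = {5, 8, 9, 10, 11}

{5, 8, 9, 10, 11}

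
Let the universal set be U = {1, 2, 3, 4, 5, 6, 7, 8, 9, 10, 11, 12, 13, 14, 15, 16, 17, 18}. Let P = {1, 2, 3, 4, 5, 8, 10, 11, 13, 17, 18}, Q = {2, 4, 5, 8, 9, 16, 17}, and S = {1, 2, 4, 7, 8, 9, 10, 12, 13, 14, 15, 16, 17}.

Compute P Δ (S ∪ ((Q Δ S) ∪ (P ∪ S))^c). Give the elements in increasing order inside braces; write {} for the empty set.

Q Δ S = {1, 5, 7, 10, 12, 13, 14, 15}
P ∪ S = {1, 2, 3, 4, 5, 7, 8, 9, 10, 11, 12, 13, 14, 15, 16, 17, 18}
(Q Δ S) ∪ (P ∪ S) = {1, 2, 3, 4, 5, 7, 8, 9, 10, 11, 12, 13, 14, 15, 16, 17, 18}
((Q Δ S) ∪ (P ∪ S))^c = {6}
S ∪ ((Q Δ S) ∪ (P ∪ S))^c = {1, 2, 4, 6, 7, 8, 9, 10, 12, 13, 14, 15, 16, 17}
P Δ (S ∪ ((Q Δ S) ∪ (P ∪ S))^c) = {3, 5, 6, 7, 9, 11, 12, 14, 15, 16, 18}

{3, 5, 6, 7, 9, 11, 12, 14, 15, 16, 18}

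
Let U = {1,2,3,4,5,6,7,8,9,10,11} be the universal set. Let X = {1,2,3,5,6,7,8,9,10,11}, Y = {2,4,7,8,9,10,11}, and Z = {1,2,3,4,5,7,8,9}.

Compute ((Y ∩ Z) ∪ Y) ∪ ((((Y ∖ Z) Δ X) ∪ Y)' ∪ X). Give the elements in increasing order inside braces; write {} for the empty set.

Y ∩ Z = {2,4,7,8,9}
(Y ∩ Z) ∪ Y = {2,4,7,8,9,10,11}
Y ∖ Z = {10,11}
(Y ∖ Z) Δ X = {1,2,3,5,6,7,8,9}
((Y ∖ Z) Δ X) ∪ Y = {1,2,3,4,5,6,7,8,9,10,11}
(((Y ∖ Z) Δ X) ∪ Y)' = {}
(((Y ∖ Z) Δ X) ∪ Y)' ∪ X = {1,2,3,5,6,7,8,9,10,11}
((Y ∩ Z) ∪ Y) ∪ ((((Y ∖ Z) Δ X) ∪ Y)' ∪ X) = {1,2,3,4,5,6,7,8,9,10,11}

{1,2,3,4,5,6,7,8,9,10,11}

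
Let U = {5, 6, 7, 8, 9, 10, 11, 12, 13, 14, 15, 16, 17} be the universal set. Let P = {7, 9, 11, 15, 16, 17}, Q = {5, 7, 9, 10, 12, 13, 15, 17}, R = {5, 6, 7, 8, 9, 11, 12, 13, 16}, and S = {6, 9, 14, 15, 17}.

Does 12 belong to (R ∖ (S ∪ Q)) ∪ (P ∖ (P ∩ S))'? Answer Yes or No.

Yes

12 ∉ S and 12 ∈ Q, so 12 ∈ S ∪ Q
12 ∈ R and 12 ∈ (S ∪ Q), so 12 ∉ R ∖ (S ∪ Q)
12 ∉ P and 12 ∉ S, so 12 ∉ P ∩ S
12 ∉ P and 12 ∉ (P ∩ S), so 12 ∉ P ∖ (P ∩ S)
12 ∈ (P ∖ (P ∩ S))' since 12 ∉ (P ∖ (P ∩ S))
12 ∉ (R ∖ (S ∪ Q)) and 12 ∈ (P ∖ (P ∩ S))', so 12 ∈ (R ∖ (S ∪ Q)) ∪ (P ∖ (P ∩ S))'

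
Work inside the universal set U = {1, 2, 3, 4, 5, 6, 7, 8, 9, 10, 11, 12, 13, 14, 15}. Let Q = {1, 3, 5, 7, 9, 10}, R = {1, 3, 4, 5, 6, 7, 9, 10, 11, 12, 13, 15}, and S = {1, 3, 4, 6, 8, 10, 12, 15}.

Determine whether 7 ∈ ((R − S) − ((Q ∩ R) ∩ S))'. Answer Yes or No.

No

7 ∈ R and 7 ∉ S, so 7 ∈ R − S
7 ∈ Q and 7 ∈ R, so 7 ∈ Q ∩ R
7 ∈ (Q ∩ R) and 7 ∉ S, so 7 ∉ (Q ∩ R) ∩ S
7 ∈ (R − S) and 7 ∉ ((Q ∩ R) ∩ S), so 7 ∈ (R − S) − ((Q ∩ R) ∩ S)
7 ∉ ((R − S) − ((Q ∩ R) ∩ S))' since 7 ∈ ((R − S) − ((Q ∩ R) ∩ S))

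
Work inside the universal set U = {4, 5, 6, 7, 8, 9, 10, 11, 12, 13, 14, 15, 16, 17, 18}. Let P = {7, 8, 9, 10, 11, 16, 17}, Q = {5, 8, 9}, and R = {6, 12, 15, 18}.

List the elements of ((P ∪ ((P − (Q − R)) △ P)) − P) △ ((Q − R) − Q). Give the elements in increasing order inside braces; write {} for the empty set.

Q − R = {5, 8, 9}
P − (Q − R) = {7, 10, 11, 16, 17}
(P − (Q − R)) △ P = {8, 9}
P ∪ ((P − (Q − R)) △ P) = {7, 8, 9, 10, 11, 16, 17}
(P ∪ ((P − (Q − R)) △ P)) − P = {}
(Q − R) − Q = {}
((P ∪ ((P − (Q − R)) △ P)) − P) △ ((Q − R) − Q) = {}

{}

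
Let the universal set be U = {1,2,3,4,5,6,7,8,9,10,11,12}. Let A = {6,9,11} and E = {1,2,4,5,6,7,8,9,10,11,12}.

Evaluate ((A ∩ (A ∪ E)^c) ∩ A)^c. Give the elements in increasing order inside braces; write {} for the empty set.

{1,2,3,4,5,6,7,8,9,10,11,12}

A ∪ E = {1,2,4,5,6,7,8,9,10,11,12}
(A ∪ E)^c = {3}
A ∩ (A ∪ E)^c = {}
(A ∩ (A ∪ E)^c) ∩ A = {}
((A ∩ (A ∪ E)^c) ∩ A)^c = {1,2,3,4,5,6,7,8,9,10,11,12}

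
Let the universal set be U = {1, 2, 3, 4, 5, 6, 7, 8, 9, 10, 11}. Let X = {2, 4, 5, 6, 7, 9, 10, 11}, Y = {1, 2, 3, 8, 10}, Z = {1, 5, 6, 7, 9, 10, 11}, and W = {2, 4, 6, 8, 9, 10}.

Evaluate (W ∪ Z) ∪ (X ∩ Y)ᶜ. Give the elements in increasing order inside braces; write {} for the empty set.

W ∪ Z = {1, 2, 4, 5, 6, 7, 8, 9, 10, 11}
X ∩ Y = {2, 10}
(X ∩ Y)ᶜ = {1, 3, 4, 5, 6, 7, 8, 9, 11}
(W ∪ Z) ∪ (X ∩ Y)ᶜ = {1, 2, 3, 4, 5, 6, 7, 8, 9, 10, 11}

{1, 2, 3, 4, 5, 6, 7, 8, 9, 10, 11}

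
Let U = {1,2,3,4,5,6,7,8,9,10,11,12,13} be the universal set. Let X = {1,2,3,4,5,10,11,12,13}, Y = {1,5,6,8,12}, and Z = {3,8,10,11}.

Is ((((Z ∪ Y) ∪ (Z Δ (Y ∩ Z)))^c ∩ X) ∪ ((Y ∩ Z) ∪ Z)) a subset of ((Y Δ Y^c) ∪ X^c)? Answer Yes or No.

Yes

Z ∪ Y = {1,3,5,6,8,10,11,12}
Y ∩ Z = {8}
Z Δ (Y ∩ Z) = {3,10,11}
(Z ∪ Y) ∪ (Z Δ (Y ∩ Z)) = {1,3,5,6,8,10,11,12}
((Z ∪ Y) ∪ (Z Δ (Y ∩ Z)))^c = {2,4,7,9,13}
((Z ∪ Y) ∪ (Z Δ (Y ∩ Z)))^c ∩ X = {2,4,13}
(Y ∩ Z) ∪ Z = {3,8,10,11}
(((Z ∪ Y) ∪ (Z Δ (Y ∩ Z)))^c ∩ X) ∪ ((Y ∩ Z) ∪ Z) = {2,3,4,8,10,11,13}
Y^c = {2,3,4,7,9,10,11,13}
Y Δ Y^c = {1,2,3,4,5,6,7,8,9,10,11,12,13}
X^c = {6,7,8,9}
(Y Δ Y^c) ∪ X^c = {1,2,3,4,5,6,7,8,9,10,11,12,13}
Every element of {2,3,4,8,10,11,13} is in {1,2,3,4,5,6,7,8,9,10,11,12,13}, so (((Z ∪ Y) ∪ (Z Δ (Y ∩ Z)))^c ∩ X) ∪ ((Y ∩ Z) ∪ Z) ⊆ (Y Δ Y^c) ∪ X^c.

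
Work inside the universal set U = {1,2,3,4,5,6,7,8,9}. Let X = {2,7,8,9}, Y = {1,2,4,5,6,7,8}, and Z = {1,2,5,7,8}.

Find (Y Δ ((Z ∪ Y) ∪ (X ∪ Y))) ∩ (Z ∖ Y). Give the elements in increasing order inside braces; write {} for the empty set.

{}

Z ∪ Y = {1,2,4,5,6,7,8}
X ∪ Y = {1,2,4,5,6,7,8,9}
(Z ∪ Y) ∪ (X ∪ Y) = {1,2,4,5,6,7,8,9}
Y Δ ((Z ∪ Y) ∪ (X ∪ Y)) = {9}
Z ∖ Y = {}
(Y Δ ((Z ∪ Y) ∪ (X ∪ Y))) ∩ (Z ∖ Y) = {}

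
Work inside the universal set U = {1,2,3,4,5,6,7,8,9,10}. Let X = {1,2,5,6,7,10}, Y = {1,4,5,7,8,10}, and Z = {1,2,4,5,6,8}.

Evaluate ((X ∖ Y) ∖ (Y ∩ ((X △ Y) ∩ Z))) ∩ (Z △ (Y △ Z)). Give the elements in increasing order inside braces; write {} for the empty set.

{}

X ∖ Y = {2,6}
X △ Y = {2,4,6,8}
(X △ Y) ∩ Z = {2,4,6,8}
Y ∩ ((X △ Y) ∩ Z) = {4,8}
(X ∖ Y) ∖ (Y ∩ ((X △ Y) ∩ Z)) = {2,6}
Y △ Z = {2,6,7,10}
Z △ (Y △ Z) = {1,4,5,7,8,10}
((X ∖ Y) ∖ (Y ∩ ((X △ Y) ∩ Z))) ∩ (Z △ (Y △ Z)) = {}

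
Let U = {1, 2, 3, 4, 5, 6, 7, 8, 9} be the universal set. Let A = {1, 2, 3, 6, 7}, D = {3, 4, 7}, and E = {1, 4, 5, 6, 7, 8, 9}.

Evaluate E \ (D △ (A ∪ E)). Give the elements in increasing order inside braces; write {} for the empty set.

{4, 7}

A ∪ E = {1, 2, 3, 4, 5, 6, 7, 8, 9}
D △ (A ∪ E) = {1, 2, 5, 6, 8, 9}
E \ (D △ (A ∪ E)) = {4, 7}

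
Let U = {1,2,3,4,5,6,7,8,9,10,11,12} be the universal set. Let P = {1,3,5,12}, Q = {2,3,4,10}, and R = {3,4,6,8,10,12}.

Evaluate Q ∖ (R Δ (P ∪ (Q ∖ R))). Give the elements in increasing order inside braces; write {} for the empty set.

Q ∖ R = {2}
P ∪ (Q ∖ R) = {1,2,3,5,12}
R Δ (P ∪ (Q ∖ R)) = {1,2,4,5,6,8,10}
Q ∖ (R Δ (P ∪ (Q ∖ R))) = {3}

{3}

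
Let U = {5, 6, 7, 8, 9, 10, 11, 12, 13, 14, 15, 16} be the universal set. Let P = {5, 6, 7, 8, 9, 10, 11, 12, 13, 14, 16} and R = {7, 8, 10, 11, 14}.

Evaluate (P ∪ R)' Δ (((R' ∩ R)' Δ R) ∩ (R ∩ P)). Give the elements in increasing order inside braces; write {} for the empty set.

P ∪ R = {5, 6, 7, 8, 9, 10, 11, 12, 13, 14, 16}
(P ∪ R)' = {15}
R' = {5, 6, 9, 12, 13, 15, 16}
R' ∩ R = {}
(R' ∩ R)' = {5, 6, 7, 8, 9, 10, 11, 12, 13, 14, 15, 16}
(R' ∩ R)' Δ R = {5, 6, 9, 12, 13, 15, 16}
R ∩ P = {7, 8, 10, 11, 14}
((R' ∩ R)' Δ R) ∩ (R ∩ P) = {}
(P ∪ R)' Δ (((R' ∩ R)' Δ R) ∩ (R ∩ P)) = {15}

{15}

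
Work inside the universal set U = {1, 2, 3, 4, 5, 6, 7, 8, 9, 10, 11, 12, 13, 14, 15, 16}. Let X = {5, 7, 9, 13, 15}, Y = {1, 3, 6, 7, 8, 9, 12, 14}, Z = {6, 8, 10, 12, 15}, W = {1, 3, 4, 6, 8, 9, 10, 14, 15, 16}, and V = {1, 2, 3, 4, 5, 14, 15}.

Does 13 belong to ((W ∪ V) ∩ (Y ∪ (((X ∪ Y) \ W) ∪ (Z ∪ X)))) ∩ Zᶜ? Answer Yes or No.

13 ∉ W and 13 ∉ V, so 13 ∉ W ∪ V
13 ∈ X and 13 ∉ Y, so 13 ∈ X ∪ Y
13 ∈ (X ∪ Y) and 13 ∉ W, so 13 ∈ (X ∪ Y) \ W
13 ∉ Z and 13 ∈ X, so 13 ∈ Z ∪ X
13 ∈ ((X ∪ Y) \ W) and 13 ∈ (Z ∪ X), so 13 ∈ ((X ∪ Y) \ W) ∪ (Z ∪ X)
13 ∉ Y and 13 ∈ (((X ∪ Y) \ W) ∪ (Z ∪ X)), so 13 ∈ Y ∪ (((X ∪ Y) \ W) ∪ (Z ∪ X))
13 ∉ (W ∪ V) and 13 ∈ (Y ∪ (((X ∪ Y) \ W) ∪ (Z ∪ X))), so 13 ∉ (W ∪ V) ∩ (Y ∪ (((X ∪ Y) \ W) ∪ (Z ∪ X)))
13 ∉ Z, so 13 ∈ Zᶜ
13 ∉ ((W ∪ V) ∩ (Y ∪ (((X ∪ Y) \ W) ∪ (Z ∪ X)))) and 13 ∈ Zᶜ, so 13 ∉ ((W ∪ V) ∩ (Y ∪ (((X ∪ Y) \ W) ∪ (Z ∪ X)))) ∩ Zᶜ

No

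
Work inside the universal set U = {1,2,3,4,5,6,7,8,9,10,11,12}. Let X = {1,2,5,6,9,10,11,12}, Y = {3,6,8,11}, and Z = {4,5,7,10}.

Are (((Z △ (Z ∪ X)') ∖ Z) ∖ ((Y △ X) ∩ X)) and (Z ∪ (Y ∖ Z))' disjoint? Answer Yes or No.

Yes

Z ∪ X = {1,2,4,5,6,7,9,10,11,12}
(Z ∪ X)' = {3,8}
Z △ (Z ∪ X)' = {3,4,5,7,8,10}
(Z △ (Z ∪ X)') ∖ Z = {3,8}
Y △ X = {1,2,3,5,8,9,10,12}
(Y △ X) ∩ X = {1,2,5,9,10,12}
((Z △ (Z ∪ X)') ∖ Z) ∖ ((Y △ X) ∩ X) = {3,8}
Y ∖ Z = {3,6,8,11}
Z ∪ (Y ∖ Z) = {3,4,5,6,7,8,10,11}
(Z ∪ (Y ∖ Z))' = {1,2,9,12}
{3,8} and {1,2,9,12} share no elements.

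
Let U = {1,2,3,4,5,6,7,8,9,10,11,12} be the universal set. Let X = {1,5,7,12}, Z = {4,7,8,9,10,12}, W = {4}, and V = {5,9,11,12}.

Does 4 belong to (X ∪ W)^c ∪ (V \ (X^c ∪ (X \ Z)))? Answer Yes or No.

No

4 ∉ X and 4 ∈ W, so 4 ∈ X ∪ W
4 ∉ (X ∪ W)^c since 4 ∈ (X ∪ W)
4 ∉ X, so 4 ∈ X^c
4 ∉ X and 4 ∈ Z, so 4 ∉ X \ Z
4 ∈ X^c and 4 ∉ (X \ Z), so 4 ∈ X^c ∪ (X \ Z)
4 ∉ V and 4 ∈ (X^c ∪ (X \ Z)), so 4 ∉ V \ (X^c ∪ (X \ Z))
4 ∉ (X ∪ W)^c and 4 ∉ (V \ (X^c ∪ (X \ Z))), so 4 ∉ (X ∪ W)^c ∪ (V \ (X^c ∪ (X \ Z)))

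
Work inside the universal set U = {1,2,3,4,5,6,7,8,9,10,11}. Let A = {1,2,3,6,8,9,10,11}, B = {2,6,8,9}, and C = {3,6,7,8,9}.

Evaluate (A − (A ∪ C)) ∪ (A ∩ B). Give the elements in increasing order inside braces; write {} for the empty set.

A ∪ C = {1,2,3,6,7,8,9,10,11}
A − (A ∪ C) = {}
A ∩ B = {2,6,8,9}
(A − (A ∪ C)) ∪ (A ∩ B) = {2,6,8,9}

{2,6,8,9}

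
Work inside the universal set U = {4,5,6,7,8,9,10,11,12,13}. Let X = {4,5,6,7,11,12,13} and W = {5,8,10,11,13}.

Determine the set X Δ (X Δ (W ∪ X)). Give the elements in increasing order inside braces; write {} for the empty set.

{4,5,6,7,8,10,11,12,13}

W ∪ X = {4,5,6,7,8,10,11,12,13}
X Δ (W ∪ X) = {8,10}
X Δ (X Δ (W ∪ X)) = {4,5,6,7,8,10,11,12,13}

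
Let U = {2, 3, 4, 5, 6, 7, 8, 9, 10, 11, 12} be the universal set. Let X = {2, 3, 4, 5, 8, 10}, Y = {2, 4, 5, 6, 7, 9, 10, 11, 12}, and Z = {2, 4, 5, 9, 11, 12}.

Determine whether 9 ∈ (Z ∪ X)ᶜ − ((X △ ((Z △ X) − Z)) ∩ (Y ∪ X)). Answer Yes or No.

9 ∈ Z and 9 ∉ X, so 9 ∈ Z ∪ X
9 ∉ (Z ∪ X)ᶜ since 9 ∈ (Z ∪ X)
9 ∈ Z and 9 ∉ X, so 9 ∈ Z △ X
9 ∈ (Z △ X) and 9 ∈ Z, so 9 ∉ (Z △ X) − Z
9 ∉ X and 9 ∉ ((Z △ X) − Z), so 9 ∉ X △ ((Z △ X) − Z)
9 ∈ Y and 9 ∉ X, so 9 ∈ Y ∪ X
9 ∉ (X △ ((Z △ X) − Z)) and 9 ∈ (Y ∪ X), so 9 ∉ (X △ ((Z △ X) − Z)) ∩ (Y ∪ X)
9 ∉ (Z ∪ X)ᶜ and 9 ∉ ((X △ ((Z △ X) − Z)) ∩ (Y ∪ X)), so 9 ∉ (Z ∪ X)ᶜ − ((X △ ((Z △ X) − Z)) ∩ (Y ∪ X))

No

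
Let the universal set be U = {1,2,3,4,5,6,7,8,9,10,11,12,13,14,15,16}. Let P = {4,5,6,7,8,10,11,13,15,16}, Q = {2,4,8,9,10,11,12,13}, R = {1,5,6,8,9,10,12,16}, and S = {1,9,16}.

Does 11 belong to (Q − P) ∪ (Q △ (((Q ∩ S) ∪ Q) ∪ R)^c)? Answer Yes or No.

11 ∈ Q and 11 ∈ P, so 11 ∉ Q − P
11 ∈ Q and 11 ∉ S, so 11 ∉ Q ∩ S
11 ∉ (Q ∩ S) and 11 ∈ Q, so 11 ∈ (Q ∩ S) ∪ Q
11 ∈ ((Q ∩ S) ∪ Q) and 11 ∉ R, so 11 ∈ ((Q ∩ S) ∪ Q) ∪ R
11 ∉ (((Q ∩ S) ∪ Q) ∪ R)^c since 11 ∈ (((Q ∩ S) ∪ Q) ∪ R)
11 ∈ Q and 11 ∉ (((Q ∩ S) ∪ Q) ∪ R)^c, so 11 ∈ Q △ (((Q ∩ S) ∪ Q) ∪ R)^c
11 ∉ (Q − P) and 11 ∈ (Q △ (((Q ∩ S) ∪ Q) ∪ R)^c), so 11 ∈ (Q − P) ∪ (Q △ (((Q ∩ S) ∪ Q) ∪ R)^c)

Yes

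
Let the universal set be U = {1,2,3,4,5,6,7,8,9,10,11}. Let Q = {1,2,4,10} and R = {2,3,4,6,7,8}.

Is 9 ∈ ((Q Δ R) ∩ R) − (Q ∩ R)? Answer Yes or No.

No

9 ∉ Q and 9 ∉ R, so 9 ∉ Q Δ R
9 ∉ (Q Δ R) and 9 ∉ R, so 9 ∉ (Q Δ R) ∩ R
9 ∉ Q and 9 ∉ R, so 9 ∉ Q ∩ R
9 ∉ ((Q Δ R) ∩ R) and 9 ∉ (Q ∩ R), so 9 ∉ ((Q Δ R) ∩ R) − (Q ∩ R)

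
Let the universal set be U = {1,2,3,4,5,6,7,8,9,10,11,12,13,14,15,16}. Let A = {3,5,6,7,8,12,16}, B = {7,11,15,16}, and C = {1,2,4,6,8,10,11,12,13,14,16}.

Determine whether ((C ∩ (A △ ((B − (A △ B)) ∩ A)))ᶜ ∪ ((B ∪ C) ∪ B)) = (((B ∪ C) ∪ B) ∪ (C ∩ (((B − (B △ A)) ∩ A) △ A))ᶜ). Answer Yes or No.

Yes

A △ B = {3,5,6,8,11,12,15}
B − (A △ B) = {7,16}
(B − (A △ B)) ∩ A = {7,16}
A △ ((B − (A △ B)) ∩ A) = {3,5,6,8,12}
C ∩ (A △ ((B − (A △ B)) ∩ A)) = {6,8,12}
(C ∩ (A △ ((B − (A △ B)) ∩ A)))ᶜ = {1,2,3,4,5,7,9,10,11,13,14,15,16}
B ∪ C = {1,2,4,6,7,8,10,11,12,13,14,15,16}
(B ∪ C) ∪ B = {1,2,4,6,7,8,10,11,12,13,14,15,16}
(C ∩ (A △ ((B − (A △ B)) ∩ A)))ᶜ ∪ ((B ∪ C) ∪ B) = {1,2,3,4,5,6,7,8,9,10,11,12,13,14,15,16}
B △ A = {3,5,6,8,11,12,15}
B − (B △ A) = {7,16}
(B − (B △ A)) ∩ A = {7,16}
((B − (B △ A)) ∩ A) △ A = {3,5,6,8,12}
C ∩ (((B − (B △ A)) ∩ A) △ A) = {6,8,12}
(C ∩ (((B − (B △ A)) ∩ A) △ A))ᶜ = {1,2,3,4,5,7,9,10,11,13,14,15,16}
((B ∪ C) ∪ B) ∪ (C ∩ (((B − (B △ A)) ∩ A) △ A))ᶜ = {1,2,3,4,5,6,7,8,9,10,11,12,13,14,15,16}
Both equal {1,2,3,4,5,6,7,8,9,10,11,12,13,14,15,16}, so (C ∩ (A △ ((B − (A △ B)) ∩ A)))ᶜ ∪ ((B ∪ C) ∪ B) = ((B ∪ C) ∪ B) ∪ (C ∩ (((B − (B △ A)) ∩ A) △ A))ᶜ.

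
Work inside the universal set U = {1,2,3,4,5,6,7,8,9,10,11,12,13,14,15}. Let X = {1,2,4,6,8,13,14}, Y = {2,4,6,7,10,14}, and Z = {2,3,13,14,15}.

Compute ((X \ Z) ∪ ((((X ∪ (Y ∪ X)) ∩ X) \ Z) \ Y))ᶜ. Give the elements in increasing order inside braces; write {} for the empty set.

{2,3,5,7,9,10,11,12,13,14,15}

X \ Z = {1,4,6,8}
Y ∪ X = {1,2,4,6,7,8,10,13,14}
X ∪ (Y ∪ X) = {1,2,4,6,7,8,10,13,14}
(X ∪ (Y ∪ X)) ∩ X = {1,2,4,6,8,13,14}
((X ∪ (Y ∪ X)) ∩ X) \ Z = {1,4,6,8}
(((X ∪ (Y ∪ X)) ∩ X) \ Z) \ Y = {1,8}
(X \ Z) ∪ ((((X ∪ (Y ∪ X)) ∩ X) \ Z) \ Y) = {1,4,6,8}
((X \ Z) ∪ ((((X ∪ (Y ∪ X)) ∩ X) \ Z) \ Y))ᶜ = {2,3,5,7,9,10,11,12,13,14,15}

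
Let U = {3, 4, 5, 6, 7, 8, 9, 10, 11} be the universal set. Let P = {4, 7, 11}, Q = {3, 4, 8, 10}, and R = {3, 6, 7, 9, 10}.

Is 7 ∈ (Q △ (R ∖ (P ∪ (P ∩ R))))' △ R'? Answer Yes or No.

7 ∈ P and 7 ∈ R, so 7 ∈ P ∩ R
7 ∈ P and 7 ∈ (P ∩ R), so 7 ∈ P ∪ (P ∩ R)
7 ∈ R and 7 ∈ (P ∪ (P ∩ R)), so 7 ∉ R ∖ (P ∪ (P ∩ R))
7 ∉ Q and 7 ∉ (R ∖ (P ∪ (P ∩ R))), so 7 ∉ Q △ (R ∖ (P ∪ (P ∩ R)))
7 ∈ (Q △ (R ∖ (P ∪ (P ∩ R))))' since 7 ∉ (Q △ (R ∖ (P ∪ (P ∩ R))))
7 ∈ R, so 7 ∉ R'
7 ∈ (Q △ (R ∖ (P ∪ (P ∩ R))))' and 7 ∉ R', so 7 ∈ (Q △ (R ∖ (P ∪ (P ∩ R))))' △ R'

Yes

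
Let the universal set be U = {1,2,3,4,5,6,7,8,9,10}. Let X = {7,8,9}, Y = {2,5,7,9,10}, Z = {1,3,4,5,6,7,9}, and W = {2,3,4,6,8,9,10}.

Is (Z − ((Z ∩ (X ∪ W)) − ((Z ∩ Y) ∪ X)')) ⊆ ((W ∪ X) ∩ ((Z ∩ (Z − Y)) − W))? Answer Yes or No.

No

X ∪ W = {2,3,4,6,7,8,9,10}
Z ∩ (X ∪ W) = {3,4,6,7,9}
Z ∩ Y = {5,7,9}
(Z ∩ Y) ∪ X = {5,7,8,9}
((Z ∩ Y) ∪ X)' = {1,2,3,4,6,10}
(Z ∩ (X ∪ W)) − ((Z ∩ Y) ∪ X)' = {7,9}
Z − ((Z ∩ (X ∪ W)) − ((Z ∩ Y) ∪ X)') = {1,3,4,5,6}
W ∪ X = {2,3,4,6,7,8,9,10}
Z − Y = {1,3,4,6}
Z ∩ (Z − Y) = {1,3,4,6}
(Z ∩ (Z − Y)) − W = {1}
(W ∪ X) ∩ ((Z ∩ (Z − Y)) − W) = {}
1 ∈ Z − ((Z ∩ (X ∪ W)) − ((Z ∩ Y) ∪ X)') but 1 ∉ (W ∪ X) ∩ ((Z ∩ (Z − Y)) − W), so the inclusion fails.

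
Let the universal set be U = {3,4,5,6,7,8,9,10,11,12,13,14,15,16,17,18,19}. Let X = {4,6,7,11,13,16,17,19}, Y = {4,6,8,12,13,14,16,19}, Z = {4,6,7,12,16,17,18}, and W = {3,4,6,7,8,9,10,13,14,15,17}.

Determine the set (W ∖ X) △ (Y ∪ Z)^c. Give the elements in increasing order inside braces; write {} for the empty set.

W ∖ X = {3,8,9,10,14,15}
Y ∪ Z = {4,6,7,8,12,13,14,16,17,18,19}
(Y ∪ Z)^c = {3,5,9,10,11,15}
(W ∖ X) △ (Y ∪ Z)^c = {5,8,11,14}

{5,8,11,14}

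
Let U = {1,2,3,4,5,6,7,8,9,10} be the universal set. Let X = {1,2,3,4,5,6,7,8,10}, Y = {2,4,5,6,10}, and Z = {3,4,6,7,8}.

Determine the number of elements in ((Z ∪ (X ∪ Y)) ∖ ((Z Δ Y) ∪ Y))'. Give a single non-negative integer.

X ∪ Y = {1,2,3,4,5,6,7,8,10}
Z ∪ (X ∪ Y) = {1,2,3,4,5,6,7,8,10}
Z Δ Y = {2,3,5,7,8,10}
(Z Δ Y) ∪ Y = {2,3,4,5,6,7,8,10}
(Z ∪ (X ∪ Y)) ∖ ((Z Δ Y) ∪ Y) = {1}
((Z ∪ (X ∪ Y)) ∖ ((Z Δ Y) ∪ Y))' = {2,3,4,5,6,7,8,9,10}
|((Z ∪ (X ∪ Y)) ∖ ((Z Δ Y) ∪ Y))'| = 9

9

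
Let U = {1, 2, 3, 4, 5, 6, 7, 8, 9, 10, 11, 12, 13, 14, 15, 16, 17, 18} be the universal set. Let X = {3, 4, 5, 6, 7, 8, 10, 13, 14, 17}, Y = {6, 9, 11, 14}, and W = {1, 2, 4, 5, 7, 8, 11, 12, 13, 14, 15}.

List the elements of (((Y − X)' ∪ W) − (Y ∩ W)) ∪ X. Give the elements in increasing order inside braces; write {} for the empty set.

Y − X = {9, 11}
(Y − X)' = {1, 2, 3, 4, 5, 6, 7, 8, 10, 12, 13, 14, 15, 16, 17, 18}
(Y − X)' ∪ W = {1, 2, 3, 4, 5, 6, 7, 8, 10, 11, 12, 13, 14, 15, 16, 17, 18}
Y ∩ W = {11, 14}
((Y − X)' ∪ W) − (Y ∩ W) = {1, 2, 3, 4, 5, 6, 7, 8, 10, 12, 13, 15, 16, 17, 18}
(((Y − X)' ∪ W) − (Y ∩ W)) ∪ X = {1, 2, 3, 4, 5, 6, 7, 8, 10, 12, 13, 14, 15, 16, 17, 18}

{1, 2, 3, 4, 5, 6, 7, 8, 10, 12, 13, 14, 15, 16, 17, 18}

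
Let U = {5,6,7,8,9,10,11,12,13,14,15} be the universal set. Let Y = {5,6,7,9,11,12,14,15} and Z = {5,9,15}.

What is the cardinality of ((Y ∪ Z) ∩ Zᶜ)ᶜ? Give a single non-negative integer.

6

Y ∪ Z = {5,6,7,9,11,12,14,15}
Zᶜ = {6,7,8,10,11,12,13,14}
(Y ∪ Z) ∩ Zᶜ = {6,7,11,12,14}
((Y ∪ Z) ∩ Zᶜ)ᶜ = {5,8,9,10,13,15}
|((Y ∪ Z) ∩ Zᶜ)ᶜ| = 6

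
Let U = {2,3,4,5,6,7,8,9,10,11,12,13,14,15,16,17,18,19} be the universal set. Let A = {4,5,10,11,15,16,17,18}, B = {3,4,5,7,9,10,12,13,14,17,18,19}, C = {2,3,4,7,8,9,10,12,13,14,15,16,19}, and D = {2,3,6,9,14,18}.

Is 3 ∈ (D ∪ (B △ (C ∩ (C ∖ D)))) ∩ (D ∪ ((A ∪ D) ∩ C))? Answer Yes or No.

3 ∈ C and 3 ∈ D, so 3 ∉ C ∖ D
3 ∈ C and 3 ∉ (C ∖ D), so 3 ∉ C ∩ (C ∖ D)
3 ∈ B and 3 ∉ (C ∩ (C ∖ D)), so 3 ∈ B △ (C ∩ (C ∖ D))
3 ∈ D and 3 ∈ (B △ (C ∩ (C ∖ D))), so 3 ∈ D ∪ (B △ (C ∩ (C ∖ D)))
3 ∉ A and 3 ∈ D, so 3 ∈ A ∪ D
3 ∈ (A ∪ D) and 3 ∈ C, so 3 ∈ (A ∪ D) ∩ C
3 ∈ D and 3 ∈ ((A ∪ D) ∩ C), so 3 ∈ D ∪ ((A ∪ D) ∩ C)
3 ∈ (D ∪ (B △ (C ∩ (C ∖ D)))) and 3 ∈ (D ∪ ((A ∪ D) ∩ C)), so 3 ∈ (D ∪ (B △ (C ∩ (C ∖ D)))) ∩ (D ∪ ((A ∪ D) ∩ C))

Yes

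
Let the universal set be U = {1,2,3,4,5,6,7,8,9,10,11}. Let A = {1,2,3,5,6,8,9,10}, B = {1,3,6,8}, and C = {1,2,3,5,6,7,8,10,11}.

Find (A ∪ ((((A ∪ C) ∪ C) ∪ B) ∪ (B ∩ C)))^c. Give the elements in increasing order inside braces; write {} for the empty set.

A ∪ C = {1,2,3,5,6,7,8,9,10,11}
(A ∪ C) ∪ C = {1,2,3,5,6,7,8,9,10,11}
((A ∪ C) ∪ C) ∪ B = {1,2,3,5,6,7,8,9,10,11}
B ∩ C = {1,3,6,8}
(((A ∪ C) ∪ C) ∪ B) ∪ (B ∩ C) = {1,2,3,5,6,7,8,9,10,11}
A ∪ ((((A ∪ C) ∪ C) ∪ B) ∪ (B ∩ C)) = {1,2,3,5,6,7,8,9,10,11}
(A ∪ ((((A ∪ C) ∪ C) ∪ B) ∪ (B ∩ C)))^c = {4}

{4}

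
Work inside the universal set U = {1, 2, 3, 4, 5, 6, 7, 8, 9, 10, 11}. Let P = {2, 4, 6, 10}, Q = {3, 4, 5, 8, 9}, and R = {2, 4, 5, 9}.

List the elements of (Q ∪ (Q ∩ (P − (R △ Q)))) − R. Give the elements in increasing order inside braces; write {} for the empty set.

R △ Q = {2, 3, 8}
P − (R △ Q) = {4, 6, 10}
Q ∩ (P − (R △ Q)) = {4}
Q ∪ (Q ∩ (P − (R △ Q))) = {3, 4, 5, 8, 9}
(Q ∪ (Q ∩ (P − (R △ Q)))) − R = {3, 8}

{3, 8}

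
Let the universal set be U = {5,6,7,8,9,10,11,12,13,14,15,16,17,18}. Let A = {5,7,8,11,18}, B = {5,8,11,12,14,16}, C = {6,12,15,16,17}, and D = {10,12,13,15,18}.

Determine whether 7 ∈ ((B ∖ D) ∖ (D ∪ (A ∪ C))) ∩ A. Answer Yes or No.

7 ∉ B and 7 ∉ D, so 7 ∉ B ∖ D
7 ∈ A and 7 ∉ C, so 7 ∈ A ∪ C
7 ∉ D and 7 ∈ (A ∪ C), so 7 ∈ D ∪ (A ∪ C)
7 ∉ (B ∖ D) and 7 ∈ (D ∪ (A ∪ C)), so 7 ∉ (B ∖ D) ∖ (D ∪ (A ∪ C))
7 ∉ ((B ∖ D) ∖ (D ∪ (A ∪ C))) and 7 ∈ A, so 7 ∉ ((B ∖ D) ∖ (D ∪ (A ∪ C))) ∩ A

No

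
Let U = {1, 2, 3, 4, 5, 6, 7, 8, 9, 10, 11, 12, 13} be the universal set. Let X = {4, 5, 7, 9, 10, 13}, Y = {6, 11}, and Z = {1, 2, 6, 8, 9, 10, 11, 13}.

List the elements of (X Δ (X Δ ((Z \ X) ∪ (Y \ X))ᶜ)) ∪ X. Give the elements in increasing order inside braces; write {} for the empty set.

Z \ X = {1, 2, 6, 8, 11}
Y \ X = {6, 11}
(Z \ X) ∪ (Y \ X) = {1, 2, 6, 8, 11}
((Z \ X) ∪ (Y \ X))ᶜ = {3, 4, 5, 7, 9, 10, 12, 13}
X Δ ((Z \ X) ∪ (Y \ X))ᶜ = {3, 12}
X Δ (X Δ ((Z \ X) ∪ (Y \ X))ᶜ) = {3, 4, 5, 7, 9, 10, 12, 13}
(X Δ (X Δ ((Z \ X) ∪ (Y \ X))ᶜ)) ∪ X = {3, 4, 5, 7, 9, 10, 12, 13}

{3, 4, 5, 7, 9, 10, 12, 13}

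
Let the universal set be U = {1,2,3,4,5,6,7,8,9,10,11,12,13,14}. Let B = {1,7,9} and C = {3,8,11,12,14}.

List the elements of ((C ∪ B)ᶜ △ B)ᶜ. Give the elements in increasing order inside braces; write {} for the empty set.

{3,8,11,12,14}

C ∪ B = {1,3,7,8,9,11,12,14}
(C ∪ B)ᶜ = {2,4,5,6,10,13}
(C ∪ B)ᶜ △ B = {1,2,4,5,6,7,9,10,13}
((C ∪ B)ᶜ △ B)ᶜ = {3,8,11,12,14}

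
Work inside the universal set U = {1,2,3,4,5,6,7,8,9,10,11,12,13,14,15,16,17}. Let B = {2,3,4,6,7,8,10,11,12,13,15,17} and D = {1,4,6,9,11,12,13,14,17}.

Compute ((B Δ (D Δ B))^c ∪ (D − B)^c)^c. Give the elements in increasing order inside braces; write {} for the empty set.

{1,9,14}

D Δ B = {1,2,3,7,8,9,10,14,15}
B Δ (D Δ B) = {1,4,6,9,11,12,13,14,17}
(B Δ (D Δ B))^c = {2,3,5,7,8,10,15,16}
D − B = {1,9,14}
(D − B)^c = {2,3,4,5,6,7,8,10,11,12,13,15,16,17}
(B Δ (D Δ B))^c ∪ (D − B)^c = {2,3,4,5,6,7,8,10,11,12,13,15,16,17}
((B Δ (D Δ B))^c ∪ (D − B)^c)^c = {1,9,14}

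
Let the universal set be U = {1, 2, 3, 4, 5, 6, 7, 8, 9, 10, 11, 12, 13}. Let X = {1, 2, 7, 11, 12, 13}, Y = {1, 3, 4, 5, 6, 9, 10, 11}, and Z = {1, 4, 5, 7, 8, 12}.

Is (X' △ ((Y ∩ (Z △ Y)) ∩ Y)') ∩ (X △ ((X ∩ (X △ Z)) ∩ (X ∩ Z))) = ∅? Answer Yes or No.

X' = {3, 4, 5, 6, 8, 9, 10}
Z △ Y = {3, 6, 7, 8, 9, 10, 11, 12}
Y ∩ (Z △ Y) = {3, 6, 9, 10, 11}
(Y ∩ (Z △ Y)) ∩ Y = {3, 6, 9, 10, 11}
((Y ∩ (Z △ Y)) ∩ Y)' = {1, 2, 4, 5, 7, 8, 12, 13}
X' △ ((Y ∩ (Z △ Y)) ∩ Y)' = {1, 2, 3, 6, 7, 9, 10, 12, 13}
X △ Z = {2, 4, 5, 8, 11, 13}
X ∩ (X △ Z) = {2, 11, 13}
X ∩ Z = {1, 7, 12}
(X ∩ (X △ Z)) ∩ (X ∩ Z) = {}
X △ ((X ∩ (X △ Z)) ∩ (X ∩ Z)) = {1, 2, 7, 11, 12, 13}
1 lies in both, so they are not disjoint.

No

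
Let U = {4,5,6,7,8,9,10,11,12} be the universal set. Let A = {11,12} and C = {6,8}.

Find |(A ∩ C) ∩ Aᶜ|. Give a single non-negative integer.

0

A ∩ C = {}
Aᶜ = {4,5,6,7,8,9,10}
(A ∩ C) ∩ Aᶜ = {}
|(A ∩ C) ∩ Aᶜ| = 0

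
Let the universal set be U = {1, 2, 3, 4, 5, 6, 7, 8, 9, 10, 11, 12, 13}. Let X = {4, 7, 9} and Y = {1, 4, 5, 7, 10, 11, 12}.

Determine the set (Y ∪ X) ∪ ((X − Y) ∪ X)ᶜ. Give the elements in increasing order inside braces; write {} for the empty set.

{1, 2, 3, 4, 5, 6, 7, 8, 9, 10, 11, 12, 13}

Y ∪ X = {1, 4, 5, 7, 9, 10, 11, 12}
X − Y = {9}
(X − Y) ∪ X = {4, 7, 9}
((X − Y) ∪ X)ᶜ = {1, 2, 3, 5, 6, 8, 10, 11, 12, 13}
(Y ∪ X) ∪ ((X − Y) ∪ X)ᶜ = {1, 2, 3, 4, 5, 6, 7, 8, 9, 10, 11, 12, 13}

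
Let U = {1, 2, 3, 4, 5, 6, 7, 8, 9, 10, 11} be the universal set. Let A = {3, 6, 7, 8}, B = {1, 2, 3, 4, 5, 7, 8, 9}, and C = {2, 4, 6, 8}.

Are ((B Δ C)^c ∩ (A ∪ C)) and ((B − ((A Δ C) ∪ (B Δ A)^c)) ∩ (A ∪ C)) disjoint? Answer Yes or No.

B Δ C = {1, 3, 5, 6, 7, 9}
(B Δ C)^c = {2, 4, 8, 10, 11}
A ∪ C = {2, 3, 4, 6, 7, 8}
(B Δ C)^c ∩ (A ∪ C) = {2, 4, 8}
A Δ C = {2, 3, 4, 7}
B Δ A = {1, 2, 4, 5, 6, 9}
(B Δ A)^c = {3, 7, 8, 10, 11}
(A Δ C) ∪ (B Δ A)^c = {2, 3, 4, 7, 8, 10, 11}
B − ((A Δ C) ∪ (B Δ A)^c) = {1, 5, 9}
(B − ((A Δ C) ∪ (B Δ A)^c)) ∩ (A ∪ C) = {}
{2, 4, 8} and {} share no elements.

Yes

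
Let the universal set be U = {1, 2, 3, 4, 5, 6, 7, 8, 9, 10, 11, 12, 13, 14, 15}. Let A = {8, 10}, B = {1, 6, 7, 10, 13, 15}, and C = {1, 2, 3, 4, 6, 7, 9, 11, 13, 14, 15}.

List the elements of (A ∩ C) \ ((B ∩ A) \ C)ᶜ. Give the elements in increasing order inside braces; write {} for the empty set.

{}

A ∩ C = {}
B ∩ A = {10}
(B ∩ A) \ C = {10}
((B ∩ A) \ C)ᶜ = {1, 2, 3, 4, 5, 6, 7, 8, 9, 11, 12, 13, 14, 15}
(A ∩ C) \ ((B ∩ A) \ C)ᶜ = {}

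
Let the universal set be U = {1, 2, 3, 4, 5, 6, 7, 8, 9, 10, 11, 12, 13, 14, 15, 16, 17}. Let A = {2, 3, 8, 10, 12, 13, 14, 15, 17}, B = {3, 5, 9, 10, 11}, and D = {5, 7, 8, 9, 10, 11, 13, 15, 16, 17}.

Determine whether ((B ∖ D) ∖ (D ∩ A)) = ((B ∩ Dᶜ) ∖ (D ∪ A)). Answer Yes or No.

B ∖ D = {3}
D ∩ A = {8, 10, 13, 15, 17}
(B ∖ D) ∖ (D ∩ A) = {3}
Dᶜ = {1, 2, 3, 4, 6, 12, 14}
B ∩ Dᶜ = {3}
D ∪ A = {2, 3, 5, 7, 8, 9, 10, 11, 12, 13, 14, 15, 16, 17}
(B ∩ Dᶜ) ∖ (D ∪ A) = {}
3 ∈ (B ∖ D) ∖ (D ∩ A) but 3 ∉ (B ∩ Dᶜ) ∖ (D ∪ A), so they differ.

No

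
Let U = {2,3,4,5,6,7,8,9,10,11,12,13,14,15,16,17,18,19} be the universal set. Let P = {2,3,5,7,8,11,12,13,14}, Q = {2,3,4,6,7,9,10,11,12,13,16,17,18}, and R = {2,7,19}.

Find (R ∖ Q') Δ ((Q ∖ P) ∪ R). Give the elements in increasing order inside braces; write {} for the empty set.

{4,6,9,10,16,17,18,19}

Q' = {5,8,14,15,19}
R ∖ Q' = {2,7}
Q ∖ P = {4,6,9,10,16,17,18}
(Q ∖ P) ∪ R = {2,4,6,7,9,10,16,17,18,19}
(R ∖ Q') Δ ((Q ∖ P) ∪ R) = {4,6,9,10,16,17,18,19}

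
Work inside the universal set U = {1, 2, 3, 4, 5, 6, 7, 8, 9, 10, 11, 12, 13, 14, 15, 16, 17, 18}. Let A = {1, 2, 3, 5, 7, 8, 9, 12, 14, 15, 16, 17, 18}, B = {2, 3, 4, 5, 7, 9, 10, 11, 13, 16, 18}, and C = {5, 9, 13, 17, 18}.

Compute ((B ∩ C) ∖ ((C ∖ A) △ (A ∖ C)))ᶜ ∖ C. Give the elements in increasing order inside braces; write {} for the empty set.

B ∩ C = {5, 9, 13, 18}
C ∖ A = {13}
A ∖ C = {1, 2, 3, 7, 8, 12, 14, 15, 16}
(C ∖ A) △ (A ∖ C) = {1, 2, 3, 7, 8, 12, 13, 14, 15, 16}
(B ∩ C) ∖ ((C ∖ A) △ (A ∖ C)) = {5, 9, 18}
((B ∩ C) ∖ ((C ∖ A) △ (A ∖ C)))ᶜ = {1, 2, 3, 4, 6, 7, 8, 10, 11, 12, 13, 14, 15, 16, 17}
((B ∩ C) ∖ ((C ∖ A) △ (A ∖ C)))ᶜ ∖ C = {1, 2, 3, 4, 6, 7, 8, 10, 11, 12, 14, 15, 16}

{1, 2, 3, 4, 6, 7, 8, 10, 11, 12, 14, 15, 16}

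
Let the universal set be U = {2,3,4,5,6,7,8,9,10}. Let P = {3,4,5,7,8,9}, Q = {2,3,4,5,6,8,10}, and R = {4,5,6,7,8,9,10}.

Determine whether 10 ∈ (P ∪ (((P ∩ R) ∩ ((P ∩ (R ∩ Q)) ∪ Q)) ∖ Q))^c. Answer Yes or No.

Yes

10 ∉ P and 10 ∈ R, so 10 ∉ P ∩ R
10 ∈ R and 10 ∈ Q, so 10 ∈ R ∩ Q
10 ∉ P and 10 ∈ (R ∩ Q), so 10 ∉ P ∩ (R ∩ Q)
10 ∉ (P ∩ (R ∩ Q)) and 10 ∈ Q, so 10 ∈ (P ∩ (R ∩ Q)) ∪ Q
10 ∉ (P ∩ R) and 10 ∈ ((P ∩ (R ∩ Q)) ∪ Q), so 10 ∉ (P ∩ R) ∩ ((P ∩ (R ∩ Q)) ∪ Q)
10 ∉ ((P ∩ R) ∩ ((P ∩ (R ∩ Q)) ∪ Q)) and 10 ∈ Q, so 10 ∉ ((P ∩ R) ∩ ((P ∩ (R ∩ Q)) ∪ Q)) ∖ Q
10 ∉ P and 10 ∉ (((P ∩ R) ∩ ((P ∩ (R ∩ Q)) ∪ Q)) ∖ Q), so 10 ∉ P ∪ (((P ∩ R) ∩ ((P ∩ (R ∩ Q)) ∪ Q)) ∖ Q)
10 ∈ (P ∪ (((P ∩ R) ∩ ((P ∩ (R ∩ Q)) ∪ Q)) ∖ Q))^c since 10 ∉ (P ∪ (((P ∩ R) ∩ ((P ∩ (R ∩ Q)) ∪ Q)) ∖ Q))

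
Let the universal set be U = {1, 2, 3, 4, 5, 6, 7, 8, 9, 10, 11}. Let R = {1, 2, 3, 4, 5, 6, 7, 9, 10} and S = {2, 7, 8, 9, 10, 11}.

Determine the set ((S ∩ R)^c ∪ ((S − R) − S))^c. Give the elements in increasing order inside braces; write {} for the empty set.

{2, 7, 9, 10}

S ∩ R = {2, 7, 9, 10}
(S ∩ R)^c = {1, 3, 4, 5, 6, 8, 11}
S − R = {8, 11}
(S − R) − S = {}
(S ∩ R)^c ∪ ((S − R) − S) = {1, 3, 4, 5, 6, 8, 11}
((S ∩ R)^c ∪ ((S − R) − S))^c = {2, 7, 9, 10}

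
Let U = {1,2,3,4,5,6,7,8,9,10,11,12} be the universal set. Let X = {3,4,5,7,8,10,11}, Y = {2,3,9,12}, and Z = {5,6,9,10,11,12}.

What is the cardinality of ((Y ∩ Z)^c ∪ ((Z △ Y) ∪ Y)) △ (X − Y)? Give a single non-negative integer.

6

Y ∩ Z = {9,12}
(Y ∩ Z)^c = {1,2,3,4,5,6,7,8,10,11}
Z △ Y = {2,3,5,6,10,11}
(Z △ Y) ∪ Y = {2,3,5,6,9,10,11,12}
(Y ∩ Z)^c ∪ ((Z △ Y) ∪ Y) = {1,2,3,4,5,6,7,8,9,10,11,12}
X − Y = {4,5,7,8,10,11}
((Y ∩ Z)^c ∪ ((Z △ Y) ∪ Y)) △ (X − Y) = {1,2,3,6,9,12}
|((Y ∩ Z)^c ∪ ((Z △ Y) ∪ Y)) △ (X − Y)| = 6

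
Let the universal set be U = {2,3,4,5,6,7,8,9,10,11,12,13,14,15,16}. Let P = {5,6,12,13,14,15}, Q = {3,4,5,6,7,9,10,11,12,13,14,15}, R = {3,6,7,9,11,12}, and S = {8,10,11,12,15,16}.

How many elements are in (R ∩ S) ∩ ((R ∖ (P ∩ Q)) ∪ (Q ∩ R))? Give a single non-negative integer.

2

R ∩ S = {11,12}
P ∩ Q = {5,6,12,13,14,15}
R ∖ (P ∩ Q) = {3,7,9,11}
Q ∩ R = {3,6,7,9,11,12}
(R ∖ (P ∩ Q)) ∪ (Q ∩ R) = {3,6,7,9,11,12}
(R ∩ S) ∩ ((R ∖ (P ∩ Q)) ∪ (Q ∩ R)) = {11,12}
|(R ∩ S) ∩ ((R ∖ (P ∩ Q)) ∪ (Q ∩ R))| = 2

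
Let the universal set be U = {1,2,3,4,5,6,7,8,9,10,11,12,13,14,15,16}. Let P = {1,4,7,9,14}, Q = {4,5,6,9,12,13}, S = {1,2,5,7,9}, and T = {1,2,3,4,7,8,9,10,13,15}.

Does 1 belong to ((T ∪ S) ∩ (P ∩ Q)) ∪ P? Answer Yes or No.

1 ∈ T and 1 ∈ S, so 1 ∈ T ∪ S
1 ∈ P and 1 ∉ Q, so 1 ∉ P ∩ Q
1 ∈ (T ∪ S) and 1 ∉ (P ∩ Q), so 1 ∉ (T ∪ S) ∩ (P ∩ Q)
1 ∉ ((T ∪ S) ∩ (P ∩ Q)) and 1 ∈ P, so 1 ∈ ((T ∪ S) ∩ (P ∩ Q)) ∪ P

Yes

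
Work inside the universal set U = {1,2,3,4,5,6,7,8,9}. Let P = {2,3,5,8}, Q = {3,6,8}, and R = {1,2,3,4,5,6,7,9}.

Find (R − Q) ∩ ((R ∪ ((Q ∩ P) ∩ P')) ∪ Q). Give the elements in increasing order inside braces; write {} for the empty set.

{1,2,4,5,7,9}

R − Q = {1,2,4,5,7,9}
Q ∩ P = {3,8}
P' = {1,4,6,7,9}
(Q ∩ P) ∩ P' = {}
R ∪ ((Q ∩ P) ∩ P') = {1,2,3,4,5,6,7,9}
(R ∪ ((Q ∩ P) ∩ P')) ∪ Q = {1,2,3,4,5,6,7,8,9}
(R − Q) ∩ ((R ∪ ((Q ∩ P) ∩ P')) ∪ Q) = {1,2,4,5,7,9}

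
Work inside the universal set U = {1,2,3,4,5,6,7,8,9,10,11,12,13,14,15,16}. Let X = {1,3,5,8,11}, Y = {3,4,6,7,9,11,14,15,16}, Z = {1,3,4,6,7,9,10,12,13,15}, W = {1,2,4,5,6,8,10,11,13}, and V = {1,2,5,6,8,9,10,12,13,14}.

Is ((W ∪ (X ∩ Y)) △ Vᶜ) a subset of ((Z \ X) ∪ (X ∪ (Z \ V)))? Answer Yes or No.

X ∩ Y = {3,11}
W ∪ (X ∩ Y) = {1,2,3,4,5,6,8,10,11,13}
Vᶜ = {3,4,7,11,15,16}
(W ∪ (X ∩ Y)) △ Vᶜ = {1,2,5,6,7,8,10,13,15,16}
Z \ X = {4,6,7,9,10,12,13,15}
Z \ V = {3,4,7,15}
X ∪ (Z \ V) = {1,3,4,5,7,8,11,15}
(Z \ X) ∪ (X ∪ (Z \ V)) = {1,3,4,5,6,7,8,9,10,11,12,13,15}
2 ∈ (W ∪ (X ∩ Y)) △ Vᶜ but 2 ∉ (Z \ X) ∪ (X ∪ (Z \ V)), so the inclusion fails.

No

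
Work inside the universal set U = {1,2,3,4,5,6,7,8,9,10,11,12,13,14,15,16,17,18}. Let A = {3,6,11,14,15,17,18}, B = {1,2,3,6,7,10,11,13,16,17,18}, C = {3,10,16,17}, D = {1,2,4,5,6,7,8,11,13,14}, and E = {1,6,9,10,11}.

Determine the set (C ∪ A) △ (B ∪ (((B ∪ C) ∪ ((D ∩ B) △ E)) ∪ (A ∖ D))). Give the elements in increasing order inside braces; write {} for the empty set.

C ∪ A = {3,6,10,11,14,15,16,17,18}
B ∪ C = {1,2,3,6,7,10,11,13,16,17,18}
D ∩ B = {1,2,6,7,11,13}
(D ∩ B) △ E = {2,7,9,10,13}
(B ∪ C) ∪ ((D ∩ B) △ E) = {1,2,3,6,7,9,10,11,13,16,17,18}
A ∖ D = {3,15,17,18}
((B ∪ C) ∪ ((D ∩ B) △ E)) ∪ (A ∖ D) = {1,2,3,6,7,9,10,11,13,15,16,17,18}
B ∪ (((B ∪ C) ∪ ((D ∩ B) △ E)) ∪ (A ∖ D)) = {1,2,3,6,7,9,10,11,13,15,16,17,18}
(C ∪ A) △ (B ∪ (((B ∪ C) ∪ ((D ∩ B) △ E)) ∪ (A ∖ D))) = {1,2,7,9,13,14}

{1,2,7,9,13,14}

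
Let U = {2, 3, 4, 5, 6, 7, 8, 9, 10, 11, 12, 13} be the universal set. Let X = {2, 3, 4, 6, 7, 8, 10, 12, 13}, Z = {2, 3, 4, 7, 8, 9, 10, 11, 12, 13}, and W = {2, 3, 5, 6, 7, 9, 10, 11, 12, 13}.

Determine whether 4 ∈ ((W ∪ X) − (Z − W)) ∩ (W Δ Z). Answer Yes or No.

No

4 ∉ W and 4 ∈ X, so 4 ∈ W ∪ X
4 ∈ Z and 4 ∉ W, so 4 ∈ Z − W
4 ∈ (W ∪ X) and 4 ∈ (Z − W), so 4 ∉ (W ∪ X) − (Z − W)
4 ∉ W and 4 ∈ Z, so 4 ∈ W Δ Z
4 ∉ ((W ∪ X) − (Z − W)) and 4 ∈ (W Δ Z), so 4 ∉ ((W ∪ X) − (Z − W)) ∩ (W Δ Z)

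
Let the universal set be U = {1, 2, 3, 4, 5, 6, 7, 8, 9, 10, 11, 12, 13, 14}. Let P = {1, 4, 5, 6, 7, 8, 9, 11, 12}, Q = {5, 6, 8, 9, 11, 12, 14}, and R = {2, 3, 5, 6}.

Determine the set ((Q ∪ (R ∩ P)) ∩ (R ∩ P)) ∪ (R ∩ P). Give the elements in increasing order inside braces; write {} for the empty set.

R ∩ P = {5, 6}
Q ∪ (R ∩ P) = {5, 6, 8, 9, 11, 12, 14}
(Q ∪ (R ∩ P)) ∩ (R ∩ P) = {5, 6}
((Q ∪ (R ∩ P)) ∩ (R ∩ P)) ∪ (R ∩ P) = {5, 6}

{5, 6}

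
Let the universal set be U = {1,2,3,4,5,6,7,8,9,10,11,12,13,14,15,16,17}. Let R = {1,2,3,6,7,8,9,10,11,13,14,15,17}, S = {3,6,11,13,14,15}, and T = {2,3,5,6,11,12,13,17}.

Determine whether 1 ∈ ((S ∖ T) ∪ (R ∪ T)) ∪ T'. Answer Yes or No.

1 ∉ S and 1 ∉ T, so 1 ∉ S ∖ T
1 ∈ R and 1 ∉ T, so 1 ∈ R ∪ T
1 ∉ (S ∖ T) and 1 ∈ (R ∪ T), so 1 ∈ (S ∖ T) ∪ (R ∪ T)
1 ∉ T, so 1 ∈ T'
1 ∈ ((S ∖ T) ∪ (R ∪ T)) and 1 ∈ T', so 1 ∈ ((S ∖ T) ∪ (R ∪ T)) ∪ T'

Yes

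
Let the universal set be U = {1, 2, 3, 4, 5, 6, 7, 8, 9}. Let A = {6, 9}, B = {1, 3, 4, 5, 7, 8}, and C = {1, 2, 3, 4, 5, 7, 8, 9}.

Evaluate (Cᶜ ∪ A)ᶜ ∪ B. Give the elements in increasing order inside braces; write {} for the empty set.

{1, 2, 3, 4, 5, 7, 8}

Cᶜ = {6}
Cᶜ ∪ A = {6, 9}
(Cᶜ ∪ A)ᶜ = {1, 2, 3, 4, 5, 7, 8}
(Cᶜ ∪ A)ᶜ ∪ B = {1, 2, 3, 4, 5, 7, 8}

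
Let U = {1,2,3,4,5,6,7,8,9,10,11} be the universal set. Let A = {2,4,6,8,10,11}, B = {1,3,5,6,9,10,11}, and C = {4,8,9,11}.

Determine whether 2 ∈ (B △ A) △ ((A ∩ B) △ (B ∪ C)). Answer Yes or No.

2 ∉ B and 2 ∈ A, so 2 ∈ B △ A
2 ∈ A and 2 ∉ B, so 2 ∉ A ∩ B
2 ∉ B and 2 ∉ C, so 2 ∉ B ∪ C
2 ∉ (A ∩ B) and 2 ∉ (B ∪ C), so 2 ∉ (A ∩ B) △ (B ∪ C)
2 ∈ (B △ A) and 2 ∉ ((A ∩ B) △ (B ∪ C)), so 2 ∈ (B △ A) △ ((A ∩ B) △ (B ∪ C))

Yes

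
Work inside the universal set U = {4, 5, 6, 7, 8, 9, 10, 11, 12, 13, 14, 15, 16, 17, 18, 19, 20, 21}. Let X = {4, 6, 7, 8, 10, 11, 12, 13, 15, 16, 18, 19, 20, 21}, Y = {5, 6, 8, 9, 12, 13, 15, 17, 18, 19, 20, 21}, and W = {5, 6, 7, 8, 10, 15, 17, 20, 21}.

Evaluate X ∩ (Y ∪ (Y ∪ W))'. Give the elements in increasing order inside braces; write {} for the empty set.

Y ∪ W = {5, 6, 7, 8, 9, 10, 12, 13, 15, 17, 18, 19, 20, 21}
Y ∪ (Y ∪ W) = {5, 6, 7, 8, 9, 10, 12, 13, 15, 17, 18, 19, 20, 21}
(Y ∪ (Y ∪ W))' = {4, 11, 14, 16}
X ∩ (Y ∪ (Y ∪ W))' = {4, 11, 16}

{4, 11, 16}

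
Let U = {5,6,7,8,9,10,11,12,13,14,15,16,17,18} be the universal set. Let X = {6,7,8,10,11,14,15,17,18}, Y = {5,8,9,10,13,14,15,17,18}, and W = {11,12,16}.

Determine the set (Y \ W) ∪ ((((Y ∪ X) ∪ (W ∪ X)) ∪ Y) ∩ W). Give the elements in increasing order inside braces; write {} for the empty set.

Y \ W = {5,8,9,10,13,14,15,17,18}
Y ∪ X = {5,6,7,8,9,10,11,13,14,15,17,18}
W ∪ X = {6,7,8,10,11,12,14,15,16,17,18}
(Y ∪ X) ∪ (W ∪ X) = {5,6,7,8,9,10,11,12,13,14,15,16,17,18}
((Y ∪ X) ∪ (W ∪ X)) ∪ Y = {5,6,7,8,9,10,11,12,13,14,15,16,17,18}
(((Y ∪ X) ∪ (W ∪ X)) ∪ Y) ∩ W = {11,12,16}
(Y \ W) ∪ ((((Y ∪ X) ∪ (W ∪ X)) ∪ Y) ∩ W) = {5,8,9,10,11,12,13,14,15,16,17,18}

{5,8,9,10,11,12,13,14,15,16,17,18}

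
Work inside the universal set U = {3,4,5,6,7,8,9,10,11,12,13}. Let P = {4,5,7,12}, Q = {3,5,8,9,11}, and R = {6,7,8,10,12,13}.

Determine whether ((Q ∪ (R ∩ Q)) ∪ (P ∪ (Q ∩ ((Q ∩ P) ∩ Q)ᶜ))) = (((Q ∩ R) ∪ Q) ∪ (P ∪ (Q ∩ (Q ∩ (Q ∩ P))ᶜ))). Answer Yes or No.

R ∩ Q = {8}
Q ∪ (R ∩ Q) = {3,5,8,9,11}
Q ∩ P = {5}
(Q ∩ P) ∩ Q = {5}
((Q ∩ P) ∩ Q)ᶜ = {3,4,6,7,8,9,10,11,12,13}
Q ∩ ((Q ∩ P) ∩ Q)ᶜ = {3,8,9,11}
P ∪ (Q ∩ ((Q ∩ P) ∩ Q)ᶜ) = {3,4,5,7,8,9,11,12}
(Q ∪ (R ∩ Q)) ∪ (P ∪ (Q ∩ ((Q ∩ P) ∩ Q)ᶜ)) = {3,4,5,7,8,9,11,12}
Q ∩ R = {8}
(Q ∩ R) ∪ Q = {3,5,8,9,11}
Q ∩ (Q ∩ P) = {5}
(Q ∩ (Q ∩ P))ᶜ = {3,4,6,7,8,9,10,11,12,13}
Q ∩ (Q ∩ (Q ∩ P))ᶜ = {3,8,9,11}
P ∪ (Q ∩ (Q ∩ (Q ∩ P))ᶜ) = {3,4,5,7,8,9,11,12}
((Q ∩ R) ∪ Q) ∪ (P ∪ (Q ∩ (Q ∩ (Q ∩ P))ᶜ)) = {3,4,5,7,8,9,11,12}
Both equal {3,4,5,7,8,9,11,12}, so (Q ∪ (R ∩ Q)) ∪ (P ∪ (Q ∩ ((Q ∩ P) ∩ Q)ᶜ)) = ((Q ∩ R) ∪ Q) ∪ (P ∪ (Q ∩ (Q ∩ (Q ∩ P))ᶜ)).

Yes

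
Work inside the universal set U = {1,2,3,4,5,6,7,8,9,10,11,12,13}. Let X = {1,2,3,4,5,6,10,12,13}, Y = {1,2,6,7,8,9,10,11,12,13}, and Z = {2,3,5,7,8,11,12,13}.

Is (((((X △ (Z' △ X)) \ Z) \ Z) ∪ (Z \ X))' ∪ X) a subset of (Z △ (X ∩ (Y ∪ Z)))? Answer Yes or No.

No

Z' = {1,4,6,9,10}
Z' △ X = {2,3,5,9,12,13}
X △ (Z' △ X) = {1,4,6,9,10}
(X △ (Z' △ X)) \ Z = {1,4,6,9,10}
((X △ (Z' △ X)) \ Z) \ Z = {1,4,6,9,10}
Z \ X = {7,8,11}
(((X △ (Z' △ X)) \ Z) \ Z) ∪ (Z \ X) = {1,4,6,7,8,9,10,11}
((((X △ (Z' △ X)) \ Z) \ Z) ∪ (Z \ X))' = {2,3,5,12,13}
((((X △ (Z' △ X)) \ Z) \ Z) ∪ (Z \ X))' ∪ X = {1,2,3,4,5,6,10,12,13}
Y ∪ Z = {1,2,3,5,6,7,8,9,10,11,12,13}
X ∩ (Y ∪ Z) = {1,2,3,5,6,10,12,13}
Z △ (X ∩ (Y ∪ Z)) = {1,6,7,8,10,11}
2 ∈ ((((X △ (Z' △ X)) \ Z) \ Z) ∪ (Z \ X))' ∪ X but 2 ∉ Z △ (X ∩ (Y ∪ Z)), so the inclusion fails.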